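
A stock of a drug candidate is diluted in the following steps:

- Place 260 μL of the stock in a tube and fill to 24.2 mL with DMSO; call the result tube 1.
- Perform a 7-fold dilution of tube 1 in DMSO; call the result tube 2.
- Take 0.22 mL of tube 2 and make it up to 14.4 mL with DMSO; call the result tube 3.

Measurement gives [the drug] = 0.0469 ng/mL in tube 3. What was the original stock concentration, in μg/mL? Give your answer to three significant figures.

2.00 μg/mL

Step 1: 260 μL brought to 24.2 mL → factor 24200/260 = 93.077
Step 2: 7-fold → factor 7
Step 3: 0.22 mL brought to 14.4 mL → factor 14.4/0.22 = 65.455
Overall dilution factor = 93.077 × 7 × 65.455 = 42646
Stock = 0.0469 ng/mL × 42646 = 2000 ng/mL = 2.00 μg/mL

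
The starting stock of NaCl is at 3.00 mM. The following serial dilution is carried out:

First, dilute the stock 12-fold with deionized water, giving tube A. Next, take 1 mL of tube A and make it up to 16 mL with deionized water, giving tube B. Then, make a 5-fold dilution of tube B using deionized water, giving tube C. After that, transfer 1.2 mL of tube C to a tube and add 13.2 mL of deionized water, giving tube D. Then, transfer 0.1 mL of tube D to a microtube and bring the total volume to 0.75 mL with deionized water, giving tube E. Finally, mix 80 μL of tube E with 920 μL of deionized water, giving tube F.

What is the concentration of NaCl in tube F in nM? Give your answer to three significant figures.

Step 1: 12-fold → factor 12
Step 2: 1 mL brought to 16 mL → factor 16/1 = 16
Step 3: 5-fold → factor 5
Step 4: 1.2 mL + 13.2 mL = 14.4 mL total → factor 14.4/1.2 = 12
Step 5: 0.1 mL brought to 0.75 mL → factor 0.75/0.1 = 7.5
Step 6: 80 μL + 920 μL = 1000 μL total → factor 1000/80 = 12.5
Overall dilution factor = 12 × 16 × 5 × 12 × 7.5 × 12.5 = 1.08 × 10^6
Final = 3.00 mM / 1.08 × 10^6 = 2.778 × 10^-6 mM = 2.78 nM

2.78 nM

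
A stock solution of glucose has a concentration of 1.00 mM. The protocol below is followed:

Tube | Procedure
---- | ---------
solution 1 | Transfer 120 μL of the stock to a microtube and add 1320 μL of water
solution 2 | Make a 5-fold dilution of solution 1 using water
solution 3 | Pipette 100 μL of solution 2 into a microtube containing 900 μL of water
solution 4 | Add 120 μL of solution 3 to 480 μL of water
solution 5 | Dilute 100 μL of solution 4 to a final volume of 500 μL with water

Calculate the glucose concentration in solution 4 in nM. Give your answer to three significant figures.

Step 1: 120 μL + 1320 μL = 1440 μL total → factor 1440/120 = 12
Step 2: 5-fold → factor 5
Step 3: 100 μL + 900 μL = 1000 μL total → factor 1000/100 = 10
Step 4: 120 μL + 480 μL = 600 μL total → factor 600/120 = 5
Dilution factor through solution 4 = 12 × 5 × 10 × 5 = 3000
[solution 4] = 1.00 mM / 3000 = 0.0003333 mM = 333 nM

333 nM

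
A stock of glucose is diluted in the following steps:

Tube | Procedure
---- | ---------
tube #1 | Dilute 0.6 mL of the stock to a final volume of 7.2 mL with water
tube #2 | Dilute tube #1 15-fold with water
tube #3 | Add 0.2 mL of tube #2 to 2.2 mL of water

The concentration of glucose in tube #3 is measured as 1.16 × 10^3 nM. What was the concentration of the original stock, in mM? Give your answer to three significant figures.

Step 1: 0.6 mL brought to 7.2 mL → factor 7.2/0.6 = 12
Step 2: 15-fold → factor 15
Step 3: 0.2 mL + 2.2 mL = 2.4 mL total → factor 2.4/0.2 = 12
Overall dilution factor = 12 × 15 × 12 = 2160
Stock = 1.16 × 10^3 nM × 2160 = 2.506 × 10^6 nM = 2.51 mM

2.51 mM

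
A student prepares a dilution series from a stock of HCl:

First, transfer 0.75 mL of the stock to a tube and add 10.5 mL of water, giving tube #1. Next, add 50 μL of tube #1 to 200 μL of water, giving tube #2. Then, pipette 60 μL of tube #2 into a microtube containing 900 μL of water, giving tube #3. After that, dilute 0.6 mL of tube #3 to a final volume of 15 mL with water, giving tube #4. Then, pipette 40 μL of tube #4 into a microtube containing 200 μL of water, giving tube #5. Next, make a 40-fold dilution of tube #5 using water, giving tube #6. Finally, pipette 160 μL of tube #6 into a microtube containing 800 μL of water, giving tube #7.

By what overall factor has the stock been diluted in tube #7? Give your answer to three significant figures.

4.32 × 10^7

Step 1: 0.75 mL + 10.5 mL = 11.25 mL total → factor 11.25/0.75 = 15
Step 2: 50 μL + 200 μL = 250 μL total → factor 250/50 = 5
Step 3: 60 μL + 900 μL = 960 μL total → factor 960/60 = 16
Step 4: 0.6 mL brought to 15 mL → factor 15/0.6 = 25
Step 5: 40 μL + 200 μL = 240 μL total → factor 240/40 = 6
Step 6: 40-fold → factor 40
Step 7: 160 μL + 800 μL = 960 μL total → factor 960/160 = 6
Overall dilution factor = 15 × 5 × 16 × 25 × 6 × 40 × 6 = 4.32 × 10^7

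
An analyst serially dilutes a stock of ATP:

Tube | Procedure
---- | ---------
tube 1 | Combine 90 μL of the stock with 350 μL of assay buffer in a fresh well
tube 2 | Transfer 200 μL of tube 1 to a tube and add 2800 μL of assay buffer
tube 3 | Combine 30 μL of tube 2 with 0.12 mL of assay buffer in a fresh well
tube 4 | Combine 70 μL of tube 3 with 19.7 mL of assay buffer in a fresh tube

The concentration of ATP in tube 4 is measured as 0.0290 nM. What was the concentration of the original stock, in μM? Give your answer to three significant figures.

3.00 μM

Step 1: 90 μL + 350 μL = 440 μL total → factor 440/90 = 4.8889
Step 2: 200 μL + 2800 μL = 3000 μL total → factor 3000/200 = 15
Step 3: 30 μL + 0.12 mL = 150 μL total → factor 150/30 = 5
Step 4: 70 μL + 19.7 mL = 19770 μL total → factor 19770/70 = 282.43
Overall dilution factor = 4.8889 × 15 × 5 × 282.43 = 1.0356 × 10^5
Stock = 0.0290 nM × 1.0356 × 10^5 = 3003 nM = 3.00 μM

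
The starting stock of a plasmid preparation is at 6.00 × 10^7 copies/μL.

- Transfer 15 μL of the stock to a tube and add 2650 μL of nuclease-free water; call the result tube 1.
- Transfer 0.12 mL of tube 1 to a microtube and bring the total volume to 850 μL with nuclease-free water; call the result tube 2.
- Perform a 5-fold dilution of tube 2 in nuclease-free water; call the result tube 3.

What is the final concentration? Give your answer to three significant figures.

9.54 × 10^3 copies/μL

Step 1: 15 μL + 2650 μL = 2665 μL total → factor 2665/15 = 177.67
Step 2: 0.12 mL brought to 850 μL → factor 0.85/0.12 = 7.0833
Step 3: 5-fold → factor 5
Overall dilution factor = 177.67 × 7.0833 × 5 = 6292.4
Final = 6.00 × 10^7 copies/μL / 6292.4 = 9.54 × 10^3 copies/μL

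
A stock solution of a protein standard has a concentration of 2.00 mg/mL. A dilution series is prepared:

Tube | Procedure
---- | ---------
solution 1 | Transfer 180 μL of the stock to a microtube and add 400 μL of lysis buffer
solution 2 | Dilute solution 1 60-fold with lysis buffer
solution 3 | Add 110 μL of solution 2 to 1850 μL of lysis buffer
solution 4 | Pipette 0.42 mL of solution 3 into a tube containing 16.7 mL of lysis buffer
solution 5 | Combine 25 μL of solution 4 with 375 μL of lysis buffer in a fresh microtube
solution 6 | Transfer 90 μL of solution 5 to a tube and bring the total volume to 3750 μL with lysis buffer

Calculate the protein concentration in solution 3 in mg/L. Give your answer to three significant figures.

Step 1: 180 μL + 400 μL = 580 μL total → factor 580/180 = 3.2222
Step 2: 60-fold → factor 60
Step 3: 110 μL + 1850 μL = 1960 μL total → factor 1960/110 = 17.818
Dilution factor through solution 3 = 3.2222 × 60 × 17.818 = 3444.8
[solution 3] = 2.00 mg/mL / 3444.8 = 0.0005806 mg/mL = 0.581 mg/L

0.581 mg/L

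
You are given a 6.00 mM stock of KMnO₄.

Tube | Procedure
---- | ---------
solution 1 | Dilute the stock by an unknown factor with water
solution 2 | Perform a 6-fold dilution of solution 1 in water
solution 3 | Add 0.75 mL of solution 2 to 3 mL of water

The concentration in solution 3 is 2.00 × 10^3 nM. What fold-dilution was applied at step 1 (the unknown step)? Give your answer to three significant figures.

100-fold

Step 1: unknown factor x
Step 2: 6-fold → factor 6
Step 3: 0.75 mL + 3 mL = 3.75 mL total → factor 3.75/0.75 = 5
Product of known-step factors = 30
Overall factor = 6.00 mM / (2.00 × 10^3 nM) = 3000
x = 3000 / 30 = 100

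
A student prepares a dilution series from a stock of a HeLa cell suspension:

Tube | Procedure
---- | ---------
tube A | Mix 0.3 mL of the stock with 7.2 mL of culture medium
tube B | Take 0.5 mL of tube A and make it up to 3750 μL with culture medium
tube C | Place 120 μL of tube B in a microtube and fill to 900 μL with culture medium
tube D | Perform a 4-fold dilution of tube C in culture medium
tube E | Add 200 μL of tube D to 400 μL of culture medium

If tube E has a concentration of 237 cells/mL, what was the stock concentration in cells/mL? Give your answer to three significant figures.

Step 1: 0.3 mL + 7.2 mL = 7.5 mL total → factor 7.5/0.3 = 25
Step 2: 0.5 mL brought to 3750 μL → factor 3.75/0.5 = 7.5
Step 3: 120 μL brought to 900 μL → factor 900/120 = 7.5
Step 4: 4-fold → factor 4
Step 5: 200 μL + 400 μL = 600 μL total → factor 600/200 = 3
Overall dilution factor = 25 × 7.5 × 7.5 × 4 × 3 = 16875
Stock = 237 cells/mL × 16875 = 4.00 × 10^6 cells/mL

4.00 × 10^6 cells/mL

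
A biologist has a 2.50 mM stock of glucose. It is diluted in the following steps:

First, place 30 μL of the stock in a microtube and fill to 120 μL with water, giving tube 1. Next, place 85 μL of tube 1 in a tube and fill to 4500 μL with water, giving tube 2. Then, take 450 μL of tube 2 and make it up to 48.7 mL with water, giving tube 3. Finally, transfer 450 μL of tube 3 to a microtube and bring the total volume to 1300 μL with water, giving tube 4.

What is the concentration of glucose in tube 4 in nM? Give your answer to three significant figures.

37.8 nM

Step 1: 30 μL brought to 120 μL → factor 120/30 = 4
Step 2: 85 μL brought to 4500 μL → factor 4500/85 = 52.941
Step 3: 450 μL brought to 48.7 mL → factor 48700/450 = 108.22
Step 4: 450 μL brought to 1300 μL → factor 1300/450 = 2.8889
Overall dilution factor = 4 × 52.941 × 108.22 × 2.8889 = 66207
Final = 2.50 mM / 66207 = 3.776 × 10^-5 mM = 37.8 nM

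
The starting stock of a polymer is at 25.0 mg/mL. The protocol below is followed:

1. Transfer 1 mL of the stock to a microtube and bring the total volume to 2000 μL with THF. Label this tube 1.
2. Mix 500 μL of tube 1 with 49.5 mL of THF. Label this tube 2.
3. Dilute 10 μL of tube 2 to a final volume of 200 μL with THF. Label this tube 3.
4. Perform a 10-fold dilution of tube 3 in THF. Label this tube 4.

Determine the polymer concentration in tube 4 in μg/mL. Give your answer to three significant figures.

Step 1: 1 mL brought to 2000 μL → factor 2/1 = 2
Step 2: 500 μL + 49.5 mL = 50000 μL total → factor 50000/500 = 100
Step 3: 10 μL brought to 200 μL → factor 200/10 = 20
Step 4: 10-fold → factor 10
Overall dilution factor = 2 × 100 × 20 × 10 = 40000
Final = 25.0 mg/mL / 40000 = 0.0006250 mg/mL = 0.625 μg/mL

0.625 μg/mL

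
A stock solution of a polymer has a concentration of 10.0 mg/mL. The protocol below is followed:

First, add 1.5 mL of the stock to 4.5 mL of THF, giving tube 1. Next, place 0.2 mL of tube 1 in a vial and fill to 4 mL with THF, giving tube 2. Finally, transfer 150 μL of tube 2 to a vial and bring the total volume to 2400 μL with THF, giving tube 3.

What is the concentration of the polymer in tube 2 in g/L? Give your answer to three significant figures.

Step 1: 1.5 mL + 4.5 mL = 6 mL total → factor 6/1.5 = 4
Step 2: 0.2 mL brought to 4 mL → factor 4/0.2 = 20
Dilution factor through tube 2 = 4 × 20 = 80
[tube 2] = 10.0 mg/mL / 80 = 0.1250 mg/mL = 0.125 g/L

0.125 g/L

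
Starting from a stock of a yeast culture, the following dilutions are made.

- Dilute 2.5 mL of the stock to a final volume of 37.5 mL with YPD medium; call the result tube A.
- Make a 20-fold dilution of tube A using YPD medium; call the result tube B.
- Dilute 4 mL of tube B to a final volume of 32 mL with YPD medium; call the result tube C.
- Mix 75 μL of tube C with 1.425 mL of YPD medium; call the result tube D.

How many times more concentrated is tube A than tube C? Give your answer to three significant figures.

160

Step 1: 2.5 mL brought to 37.5 mL → factor 37.5/2.5 = 15
Step 2: 20-fold → factor 20
Step 3: 4 mL brought to 32 mL → factor 32/4 = 8
Dilution factor to tube A = 15; to tube C = 2400
[tube A]/[tube C] = (factor to tube C)/(factor to tube A) = 2400/15 = 160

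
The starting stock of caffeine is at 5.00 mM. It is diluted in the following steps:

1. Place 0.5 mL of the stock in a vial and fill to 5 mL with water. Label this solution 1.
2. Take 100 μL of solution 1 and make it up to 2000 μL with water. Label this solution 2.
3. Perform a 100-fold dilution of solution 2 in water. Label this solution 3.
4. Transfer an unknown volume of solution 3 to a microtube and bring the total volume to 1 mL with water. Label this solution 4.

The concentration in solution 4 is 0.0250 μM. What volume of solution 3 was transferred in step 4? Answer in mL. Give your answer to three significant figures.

0.100 mL

Step 1: 0.5 mL brought to 5 mL → factor 5/0.5 = 10
Step 2: 100 μL brought to 2000 μL → factor 2000/100 = 20
Step 3: 100-fold → factor 100
Step 4: v brought to 1 mL → factor = 1 mL/v
Product of known-step factors = 20000
Overall factor = 5.00 mM / (0.0250 μM) = 2 × 10^5
Step-4 factor = 2 × 10^5 / 20000 = 10
v = 1 mL / 10 = 0.100 mL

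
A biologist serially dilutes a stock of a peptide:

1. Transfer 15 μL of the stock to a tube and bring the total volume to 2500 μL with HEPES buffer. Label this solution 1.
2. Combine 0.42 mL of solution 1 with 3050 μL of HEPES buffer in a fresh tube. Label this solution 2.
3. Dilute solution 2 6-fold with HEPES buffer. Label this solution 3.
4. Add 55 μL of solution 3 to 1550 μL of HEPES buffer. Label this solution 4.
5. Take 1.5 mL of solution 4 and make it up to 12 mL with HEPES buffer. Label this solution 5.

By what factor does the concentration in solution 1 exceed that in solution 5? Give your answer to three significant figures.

Step 1: 15 μL brought to 2500 μL → factor 2500/15 = 166.67
Step 2: 0.42 mL + 3050 μL = 3.47 mL total → factor 3.47/0.42 = 8.2619
Step 3: 6-fold → factor 6
Step 4: 55 μL + 1550 μL = 1605 μL total → factor 1605/55 = 29.182
Step 5: 1.5 mL brought to 12 mL → factor 12/1.5 = 8
Dilution factor to solution 1 = 166.67; to solution 5 = 1.9288 × 10^6
[solution 1]/[solution 5] = (factor to solution 5)/(factor to solution 1) = 1.9288 × 10^6/166.67 = 1.16 × 10^4

1.16 × 10^4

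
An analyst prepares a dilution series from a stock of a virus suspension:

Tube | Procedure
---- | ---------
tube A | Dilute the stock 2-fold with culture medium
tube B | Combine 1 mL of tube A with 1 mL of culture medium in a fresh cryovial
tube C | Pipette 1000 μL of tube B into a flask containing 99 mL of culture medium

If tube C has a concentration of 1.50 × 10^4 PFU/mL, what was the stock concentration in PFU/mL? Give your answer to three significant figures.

6.00 × 10^6 PFU/mL

Step 1: 2-fold → factor 2
Step 2: 1 mL + 1 mL = 2 mL total → factor 2/1 = 2
Step 3: 1000 μL + 99 mL = 1 × 10^5 μL total → factor 1 × 10^5/1000 = 100
Overall dilution factor = 2 × 2 × 100 = 400
Stock = 1.50 × 10^4 PFU/mL × 400 = 6.00 × 10^6 PFU/mL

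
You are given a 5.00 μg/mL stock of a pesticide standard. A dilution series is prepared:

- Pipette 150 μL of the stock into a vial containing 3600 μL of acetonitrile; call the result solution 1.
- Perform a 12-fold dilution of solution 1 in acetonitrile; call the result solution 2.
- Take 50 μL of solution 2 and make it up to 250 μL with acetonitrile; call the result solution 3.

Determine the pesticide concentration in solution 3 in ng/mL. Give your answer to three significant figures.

3.33 ng/mL

Step 1: 150 μL + 3600 μL = 3750 μL total → factor 3750/150 = 25
Step 2: 12-fold → factor 12
Step 3: 50 μL brought to 250 μL → factor 250/50 = 5
Overall dilution factor = 25 × 12 × 5 = 1500
Final = 5.00 μg/mL / 1500 = 0.003333 μg/mL = 3.33 ng/mL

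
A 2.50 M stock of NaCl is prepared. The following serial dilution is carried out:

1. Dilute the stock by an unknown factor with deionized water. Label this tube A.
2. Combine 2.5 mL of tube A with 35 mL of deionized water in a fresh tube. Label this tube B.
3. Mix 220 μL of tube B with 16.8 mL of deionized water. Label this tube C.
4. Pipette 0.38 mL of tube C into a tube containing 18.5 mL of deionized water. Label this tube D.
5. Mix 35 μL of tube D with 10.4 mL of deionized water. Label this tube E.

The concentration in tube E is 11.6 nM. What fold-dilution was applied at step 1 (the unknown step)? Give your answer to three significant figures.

12.5-fold

Step 1: unknown factor x
Step 2: 2.5 mL + 35 mL = 37.5 mL total → factor 37.5/2.5 = 15
Step 3: 220 μL + 16.8 mL = 17020 μL total → factor 17020/220 = 77.364
Step 4: 0.38 mL + 18.5 mL = 18.88 mL total → factor 18.88/0.38 = 49.684
Step 5: 35 μL + 10.4 mL = 10435 μL total → factor 10435/35 = 298.14
Product of known-step factors = 1.719 × 10^7
Overall factor = 2.50 M / (11.6 nM) = 2.1552 × 10^8
x = 2.1552 × 10^8 / 1.719 × 10^7 = 12.5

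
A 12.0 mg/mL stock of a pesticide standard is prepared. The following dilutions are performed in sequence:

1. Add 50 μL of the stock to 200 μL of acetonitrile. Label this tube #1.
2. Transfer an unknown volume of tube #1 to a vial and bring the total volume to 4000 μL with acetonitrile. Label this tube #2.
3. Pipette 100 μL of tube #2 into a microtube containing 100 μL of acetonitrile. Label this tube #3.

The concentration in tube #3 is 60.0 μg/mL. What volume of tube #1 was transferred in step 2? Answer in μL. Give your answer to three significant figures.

Step 1: 50 μL + 200 μL = 250 μL total → factor 250/50 = 5
Step 2: v brought to 4000 μL → factor = 4000 μL/v
Step 3: 100 μL + 100 μL = 200 μL total → factor 200/100 = 2
Product of known-step factors = 10
Overall factor = 12.0 mg/mL / (60.0 μg/mL) = 200
Step-2 factor = 200 / 10 = 20
v = 4000 μL / 20 = 200 μL

200 μL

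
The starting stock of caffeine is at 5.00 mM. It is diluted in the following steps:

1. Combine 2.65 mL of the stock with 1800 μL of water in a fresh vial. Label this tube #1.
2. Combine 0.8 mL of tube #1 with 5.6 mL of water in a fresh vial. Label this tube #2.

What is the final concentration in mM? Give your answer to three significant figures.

0.372 mM

Step 1: 2.65 mL + 1800 μL = 4.45 mL total → factor 4.45/2.65 = 1.6792
Step 2: 0.8 mL + 5.6 mL = 6.4 mL total → factor 6.4/0.8 = 8
Overall dilution factor = 1.6792 × 8 = 13.434
Final = 5.00 mM / 13.434 = 0.372 mM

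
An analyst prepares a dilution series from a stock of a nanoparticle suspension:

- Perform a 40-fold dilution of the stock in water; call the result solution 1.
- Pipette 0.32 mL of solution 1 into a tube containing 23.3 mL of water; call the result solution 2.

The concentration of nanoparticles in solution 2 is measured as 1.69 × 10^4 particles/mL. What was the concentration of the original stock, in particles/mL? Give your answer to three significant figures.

4.99 × 10^7 particles/mL

Step 1: 40-fold → factor 40
Step 2: 0.32 mL + 23.3 mL = 23.62 mL total → factor 23.62/0.32 = 73.812
Overall dilution factor = 40 × 73.812 = 2952.5
Stock = 1.69 × 10^4 particles/mL × 2952.5 = 4.99 × 10^7 particles/mL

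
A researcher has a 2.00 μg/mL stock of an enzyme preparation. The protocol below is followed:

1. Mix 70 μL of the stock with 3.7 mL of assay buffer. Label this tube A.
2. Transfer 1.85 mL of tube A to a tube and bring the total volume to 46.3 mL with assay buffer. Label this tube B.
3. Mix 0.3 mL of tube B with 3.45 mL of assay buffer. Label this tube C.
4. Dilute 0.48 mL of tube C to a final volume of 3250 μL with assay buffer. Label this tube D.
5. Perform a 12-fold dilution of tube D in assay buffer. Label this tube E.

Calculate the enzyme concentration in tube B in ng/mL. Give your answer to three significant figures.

1.48 ng/mL

Step 1: 70 μL + 3.7 mL = 3770 μL total → factor 3770/70 = 53.857
Step 2: 1.85 mL brought to 46.3 mL → factor 46.3/1.85 = 25.027
Dilution factor through tube B = 53.857 × 25.027 = 1347.9
[tube B] = 2.00 μg/mL / 1347.9 = 0.001484 μg/mL = 1.48 ng/mL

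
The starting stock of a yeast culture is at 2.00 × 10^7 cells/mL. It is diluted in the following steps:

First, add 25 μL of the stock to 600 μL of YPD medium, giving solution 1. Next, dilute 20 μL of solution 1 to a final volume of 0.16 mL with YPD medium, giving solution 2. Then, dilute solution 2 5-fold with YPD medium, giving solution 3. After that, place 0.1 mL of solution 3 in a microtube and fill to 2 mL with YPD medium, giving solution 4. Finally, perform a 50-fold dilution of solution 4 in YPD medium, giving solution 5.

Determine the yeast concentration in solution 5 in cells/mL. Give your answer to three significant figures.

20.0 cells/mL

Step 1: 25 μL + 600 μL = 625 μL total → factor 625/25 = 25
Step 2: 20 μL brought to 0.16 mL → factor 160/20 = 8
Step 3: 5-fold → factor 5
Step 4: 0.1 mL brought to 2 mL → factor 2/0.1 = 20
Step 5: 50-fold → factor 50
Overall dilution factor = 25 × 8 × 5 × 20 × 50 = 1 × 10^6
Final = 2.00 × 10^7 cells/mL / 1 × 10^6 = 20.0 cells/mL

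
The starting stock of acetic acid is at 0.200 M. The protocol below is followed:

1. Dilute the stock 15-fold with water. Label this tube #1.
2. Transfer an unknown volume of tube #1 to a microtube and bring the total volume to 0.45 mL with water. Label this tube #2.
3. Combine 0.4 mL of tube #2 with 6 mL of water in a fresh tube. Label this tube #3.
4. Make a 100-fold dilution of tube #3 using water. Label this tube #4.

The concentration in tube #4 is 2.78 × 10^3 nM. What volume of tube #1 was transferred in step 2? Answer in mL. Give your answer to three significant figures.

0.150 mL

Step 1: 15-fold → factor 15
Step 2: v brought to 0.45 mL → factor = 0.45 mL/v
Step 3: 0.4 mL + 6 mL = 6.4 mL total → factor 6.4/0.4 = 16
Step 4: 100-fold → factor 100
Product of known-step factors = 24000
Overall factor = 0.200 M / (2.78 × 10^3 nM) = 71942
Step-2 factor = 71942 / 24000 = 2.9976
v = 0.45 mL / 2.9976 = 0.150 mL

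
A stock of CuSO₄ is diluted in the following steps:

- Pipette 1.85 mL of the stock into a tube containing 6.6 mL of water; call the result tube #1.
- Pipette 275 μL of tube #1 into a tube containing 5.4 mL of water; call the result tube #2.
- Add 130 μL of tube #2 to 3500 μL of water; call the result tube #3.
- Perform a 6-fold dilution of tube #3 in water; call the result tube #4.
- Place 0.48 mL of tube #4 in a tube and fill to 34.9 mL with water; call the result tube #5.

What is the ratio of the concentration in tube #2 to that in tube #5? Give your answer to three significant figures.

1.22 × 10^4

Step 1: 1.85 mL + 6.6 mL = 8.45 mL total → factor 8.45/1.85 = 4.5676
Step 2: 275 μL + 5.4 mL = 5675 μL total → factor 5675/275 = 20.636
Step 3: 130 μL + 3500 μL = 3630 μL total → factor 3630/130 = 27.923
Step 4: 6-fold → factor 6
Step 5: 0.48 mL brought to 34.9 mL → factor 34.9/0.48 = 72.708
Dilution factor to tube #2 = 94.258; to tube #5 = 1.1482 × 10^6
[tube #2]/[tube #5] = (factor to tube #5)/(factor to tube #2) = 1.1482 × 10^6/94.258 = 1.22 × 10^4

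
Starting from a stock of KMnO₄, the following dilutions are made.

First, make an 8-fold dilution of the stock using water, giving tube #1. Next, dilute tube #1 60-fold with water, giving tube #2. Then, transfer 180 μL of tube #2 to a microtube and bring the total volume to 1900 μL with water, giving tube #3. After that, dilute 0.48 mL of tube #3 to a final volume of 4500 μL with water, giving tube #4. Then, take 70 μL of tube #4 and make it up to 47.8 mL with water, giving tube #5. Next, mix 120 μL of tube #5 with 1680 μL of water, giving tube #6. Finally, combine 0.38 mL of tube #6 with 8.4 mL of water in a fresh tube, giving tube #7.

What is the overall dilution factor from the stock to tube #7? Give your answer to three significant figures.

Step 1: 8-fold → factor 8
Step 2: 60-fold → factor 60
Step 3: 180 μL brought to 1900 μL → factor 1900/180 = 10.556
Step 4: 0.48 mL brought to 4500 μL → factor 4.5/0.48 = 9.375
Step 5: 70 μL brought to 47.8 mL → factor 47800/70 = 682.86
Step 6: 120 μL + 1680 μL = 1800 μL total → factor 1800/120 = 15
Step 7: 0.38 mL + 8.4 mL = 8.78 mL total → factor 8.78/0.38 = 23.105
Overall dilution factor = 8 × 60 × 10.556 × 9.375 × 682.86 × 15 × 23.105 = 1.1242 × 10^10

1.12 × 10^10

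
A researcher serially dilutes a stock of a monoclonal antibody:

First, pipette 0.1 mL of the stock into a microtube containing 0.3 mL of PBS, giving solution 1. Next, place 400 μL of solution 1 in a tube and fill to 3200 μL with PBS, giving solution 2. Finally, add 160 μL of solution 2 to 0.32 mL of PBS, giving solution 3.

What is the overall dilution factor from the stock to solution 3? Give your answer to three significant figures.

96.0

Step 1: 0.1 mL + 0.3 mL = 0.4 mL total → factor 0.4/0.1 = 4
Step 2: 400 μL brought to 3200 μL → factor 3200/400 = 8
Step 3: 160 μL + 0.32 mL = 480 μL total → factor 480/160 = 3
Overall dilution factor = 4 × 8 × 3 = 96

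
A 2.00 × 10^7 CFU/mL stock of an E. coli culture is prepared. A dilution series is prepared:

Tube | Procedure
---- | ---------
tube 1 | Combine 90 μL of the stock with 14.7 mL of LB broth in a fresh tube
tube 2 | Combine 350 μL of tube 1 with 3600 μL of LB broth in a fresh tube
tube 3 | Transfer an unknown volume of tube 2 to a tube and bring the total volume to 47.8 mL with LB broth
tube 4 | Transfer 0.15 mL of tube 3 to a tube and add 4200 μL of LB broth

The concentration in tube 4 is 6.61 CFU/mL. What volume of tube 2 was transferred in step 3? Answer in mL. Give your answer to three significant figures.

0.850 mL

Step 1: 90 μL + 14.7 mL = 14790 μL total → factor 14790/90 = 164.33
Step 2: 350 μL + 3600 μL = 3950 μL total → factor 3950/350 = 11.286
Step 3: v brought to 47.8 mL → factor = 47.8 mL/v
Step 4: 0.15 mL + 4200 μL = 4.35 mL total → factor 4.35/0.15 = 29
Product of known-step factors = 53784
Overall factor = 2.00 × 10^7 CFU/mL / (6.61 CFU/mL) = 3.0257 × 10^6
Step-3 factor = 3.0257 × 10^6 / 53784 = 56.257
v = 47.8 mL / 56.257 = 0.850 mL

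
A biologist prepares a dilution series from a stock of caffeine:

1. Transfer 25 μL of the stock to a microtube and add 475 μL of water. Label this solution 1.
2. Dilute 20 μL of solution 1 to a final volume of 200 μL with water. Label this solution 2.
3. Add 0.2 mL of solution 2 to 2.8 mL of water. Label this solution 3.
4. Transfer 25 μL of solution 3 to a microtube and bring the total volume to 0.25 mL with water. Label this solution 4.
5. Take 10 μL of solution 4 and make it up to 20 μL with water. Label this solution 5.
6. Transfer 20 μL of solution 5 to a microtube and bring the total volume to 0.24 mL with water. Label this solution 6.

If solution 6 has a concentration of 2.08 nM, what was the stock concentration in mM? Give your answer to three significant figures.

1.50 mM

Step 1: 25 μL + 475 μL = 500 μL total → factor 500/25 = 20
Step 2: 20 μL brought to 200 μL → factor 200/20 = 10
Step 3: 0.2 mL + 2.8 mL = 3 mL total → factor 3/0.2 = 15
Step 4: 25 μL brought to 0.25 mL → factor 250/25 = 10
Step 5: 10 μL brought to 20 μL → factor 20/10 = 2
Step 6: 20 μL brought to 0.24 mL → factor 240/20 = 12
Overall dilution factor = 20 × 10 × 15 × 10 × 2 × 12 = 7.2 × 10^5
Stock = 2.08 nM × 7.2 × 10^5 = 1.498 × 10^6 nM = 1.50 mM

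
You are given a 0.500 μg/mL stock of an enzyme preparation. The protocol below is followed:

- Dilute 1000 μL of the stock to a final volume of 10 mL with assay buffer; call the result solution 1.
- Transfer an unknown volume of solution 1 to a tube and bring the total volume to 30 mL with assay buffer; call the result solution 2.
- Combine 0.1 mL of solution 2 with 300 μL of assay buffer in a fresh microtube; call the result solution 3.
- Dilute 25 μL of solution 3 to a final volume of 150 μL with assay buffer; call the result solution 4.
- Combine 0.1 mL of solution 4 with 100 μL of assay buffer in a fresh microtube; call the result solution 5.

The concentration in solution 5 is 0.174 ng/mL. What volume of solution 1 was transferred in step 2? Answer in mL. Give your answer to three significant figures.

5.01 mL

Step 1: 1000 μL brought to 10 mL → factor 10000/1000 = 10
Step 2: v brought to 30 mL → factor = 30 mL/v
Step 3: 0.1 mL + 300 μL = 0.4 mL total → factor 0.4/0.1 = 4
Step 4: 25 μL brought to 150 μL → factor 150/25 = 6
Step 5: 0.1 mL + 100 μL = 0.2 mL total → factor 0.2/0.1 = 2
Product of known-step factors = 480
Overall factor = 0.500 μg/mL / (0.174 ng/mL) = 2873.6
Step-2 factor = 2873.6 / 480 = 5.9866
v = 30 mL / 5.9866 = 5.01 mL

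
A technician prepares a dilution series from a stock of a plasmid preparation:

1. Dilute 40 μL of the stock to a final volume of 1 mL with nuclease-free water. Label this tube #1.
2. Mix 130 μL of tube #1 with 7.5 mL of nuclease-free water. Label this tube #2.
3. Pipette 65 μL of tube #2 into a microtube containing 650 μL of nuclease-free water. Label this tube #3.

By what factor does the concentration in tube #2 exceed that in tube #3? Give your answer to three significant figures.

11.0

Step 1: 40 μL brought to 1 mL → factor 1000/40 = 25
Step 2: 130 μL + 7.5 mL = 7630 μL total → factor 7630/130 = 58.692
Step 3: 65 μL + 650 μL = 715 μL total → factor 715/65 = 11
Dilution factor to tube #2 = 1467.3; to tube #3 = 16140
[tube #2]/[tube #3] = (factor to tube #3)/(factor to tube #2) = 16140/1467.3 = 11.0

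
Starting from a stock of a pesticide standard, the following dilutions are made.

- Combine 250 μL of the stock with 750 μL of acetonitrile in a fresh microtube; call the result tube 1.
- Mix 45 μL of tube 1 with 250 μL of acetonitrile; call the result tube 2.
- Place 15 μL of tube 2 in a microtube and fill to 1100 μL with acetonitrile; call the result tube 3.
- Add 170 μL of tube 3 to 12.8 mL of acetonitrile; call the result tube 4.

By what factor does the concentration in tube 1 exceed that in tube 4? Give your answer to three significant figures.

Step 1: 250 μL + 750 μL = 1000 μL total → factor 1000/250 = 4
Step 2: 45 μL + 250 μL = 295 μL total → factor 295/45 = 6.5556
Step 3: 15 μL brought to 1100 μL → factor 1100/15 = 73.333
Step 4: 170 μL + 12.8 mL = 12970 μL total → factor 12970/170 = 76.294
Dilution factor to tube 1 = 4; to tube 4 = 1.4671 × 10^5
[tube 1]/[tube 4] = (factor to tube 4)/(factor to tube 1) = 1.4671 × 10^5/4 = 3.67 × 10^4

3.67 × 10^4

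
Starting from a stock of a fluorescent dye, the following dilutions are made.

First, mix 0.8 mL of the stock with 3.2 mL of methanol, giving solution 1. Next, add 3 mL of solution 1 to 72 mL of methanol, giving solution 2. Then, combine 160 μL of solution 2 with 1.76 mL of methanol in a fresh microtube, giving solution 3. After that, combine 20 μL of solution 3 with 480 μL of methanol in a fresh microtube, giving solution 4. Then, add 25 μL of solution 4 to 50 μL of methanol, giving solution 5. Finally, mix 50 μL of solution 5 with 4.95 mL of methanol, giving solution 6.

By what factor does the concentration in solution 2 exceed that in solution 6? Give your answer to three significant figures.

Step 1: 0.8 mL + 3.2 mL = 4 mL total → factor 4/0.8 = 5
Step 2: 3 mL + 72 mL = 75 mL total → factor 75/3 = 25
Step 3: 160 μL + 1.76 mL = 1920 μL total → factor 1920/160 = 12
Step 4: 20 μL + 480 μL = 500 μL total → factor 500/20 = 25
Step 5: 25 μL + 50 μL = 75 μL total → factor 75/25 = 3
Step 6: 50 μL + 4.95 mL = 5000 μL total → factor 5000/50 = 100
Dilution factor to solution 2 = 125; to solution 6 = 1.125 × 10^7
[solution 2]/[solution 6] = (factor to solution 6)/(factor to solution 2) = 1.125 × 10^7/125 = 9.00 × 10^4

9.00 × 10^4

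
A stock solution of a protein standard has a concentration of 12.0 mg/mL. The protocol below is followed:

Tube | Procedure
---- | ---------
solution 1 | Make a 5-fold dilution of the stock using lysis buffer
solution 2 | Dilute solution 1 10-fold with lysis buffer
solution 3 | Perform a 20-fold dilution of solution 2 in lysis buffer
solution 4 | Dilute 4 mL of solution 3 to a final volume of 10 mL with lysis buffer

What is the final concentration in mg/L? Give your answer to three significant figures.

Step 1: 5-fold → factor 5
Step 2: 10-fold → factor 10
Step 3: 20-fold → factor 20
Step 4: 4 mL brought to 10 mL → factor 10/4 = 2.5
Overall dilution factor = 5 × 10 × 20 × 2.5 = 2500
Final = 12.0 mg/mL / 2500 = 0.004800 mg/mL = 4.80 mg/L

4.80 mg/L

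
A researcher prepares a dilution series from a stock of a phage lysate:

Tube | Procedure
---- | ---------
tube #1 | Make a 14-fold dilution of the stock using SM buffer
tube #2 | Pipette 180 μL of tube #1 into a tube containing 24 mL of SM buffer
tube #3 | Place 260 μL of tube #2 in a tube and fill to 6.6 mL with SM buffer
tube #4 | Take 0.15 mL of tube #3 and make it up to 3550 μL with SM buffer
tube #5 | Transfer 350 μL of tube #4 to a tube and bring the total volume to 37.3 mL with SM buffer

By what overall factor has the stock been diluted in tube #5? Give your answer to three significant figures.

1.20 × 10^8

Step 1: 14-fold → factor 14
Step 2: 180 μL + 24 mL = 24180 μL total → factor 24180/180 = 134.33
Step 3: 260 μL brought to 6.6 mL → factor 6600/260 = 25.385
Step 4: 0.15 mL brought to 3550 μL → factor 3.55/0.15 = 23.667
Step 5: 350 μL brought to 37.3 mL → factor 37300/350 = 106.57
Overall dilution factor = 14 × 134.33 × 25.385 × 23.667 × 106.57 = 1.2041 × 10^8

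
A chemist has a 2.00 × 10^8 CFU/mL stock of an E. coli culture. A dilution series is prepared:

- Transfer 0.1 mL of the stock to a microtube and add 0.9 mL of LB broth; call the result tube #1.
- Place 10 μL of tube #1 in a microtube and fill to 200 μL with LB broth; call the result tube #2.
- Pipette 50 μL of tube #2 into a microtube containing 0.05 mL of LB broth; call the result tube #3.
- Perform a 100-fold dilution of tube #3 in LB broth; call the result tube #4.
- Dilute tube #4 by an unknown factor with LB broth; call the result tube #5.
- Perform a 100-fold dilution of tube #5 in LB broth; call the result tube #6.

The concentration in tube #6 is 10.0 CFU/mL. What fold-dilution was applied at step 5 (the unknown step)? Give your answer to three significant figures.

5.00-fold

Step 1: 0.1 mL + 0.9 mL = 1 mL total → factor 1/0.1 = 10
Step 2: 10 μL brought to 200 μL → factor 200/10 = 20
Step 3: 50 μL + 0.05 mL = 100 μL total → factor 100/50 = 2
Step 4: 100-fold → factor 100
Step 5: unknown factor x
Step 6: 100-fold → factor 100
Product of known-step factors = 4 × 10^6
Overall factor = 2.00 × 10^8 CFU/mL / (10.0 CFU/mL) = 2 × 10^7
x = 2 × 10^7 / 4 × 10^6 = 5.00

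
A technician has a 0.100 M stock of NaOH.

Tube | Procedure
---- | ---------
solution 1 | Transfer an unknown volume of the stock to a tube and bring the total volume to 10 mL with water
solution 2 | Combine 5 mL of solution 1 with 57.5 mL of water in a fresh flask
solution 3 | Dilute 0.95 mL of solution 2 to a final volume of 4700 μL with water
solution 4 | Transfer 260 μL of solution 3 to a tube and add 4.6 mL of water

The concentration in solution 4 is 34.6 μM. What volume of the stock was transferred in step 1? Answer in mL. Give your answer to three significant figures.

Step 1: v brought to 10 mL → factor = 10 mL/v
Step 2: 5 mL + 57.5 mL = 62.5 mL total → factor 62.5/5 = 12.5
Step 3: 0.95 mL brought to 4700 μL → factor 4.7/0.95 = 4.9474
Step 4: 260 μL + 4.6 mL = 4860 μL total → factor 4860/260 = 18.692
Product of known-step factors = 1156
Overall factor = 0.100 M / (34.6 μM) = 2890.2
Step-1 factor = 2890.2 / 1156 = 2.5002
v = 10 mL / 2.5002 = 4.00 mL

4.00 mL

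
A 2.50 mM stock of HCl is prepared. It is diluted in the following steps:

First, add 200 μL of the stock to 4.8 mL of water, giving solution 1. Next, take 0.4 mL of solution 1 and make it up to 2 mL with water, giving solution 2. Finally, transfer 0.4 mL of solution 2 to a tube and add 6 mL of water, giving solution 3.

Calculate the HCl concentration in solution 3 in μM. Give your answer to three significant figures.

1.25 μM

Step 1: 200 μL + 4.8 mL = 5000 μL total → factor 5000/200 = 25
Step 2: 0.4 mL brought to 2 mL → factor 2/0.4 = 5
Step 3: 0.4 mL + 6 mL = 6.4 mL total → factor 6.4/0.4 = 16
Dilution factor through solution 3 = 25 × 5 × 16 = 2000
[solution 3] = 2.50 mM / 2000 = 0.001250 mM = 1.25 μM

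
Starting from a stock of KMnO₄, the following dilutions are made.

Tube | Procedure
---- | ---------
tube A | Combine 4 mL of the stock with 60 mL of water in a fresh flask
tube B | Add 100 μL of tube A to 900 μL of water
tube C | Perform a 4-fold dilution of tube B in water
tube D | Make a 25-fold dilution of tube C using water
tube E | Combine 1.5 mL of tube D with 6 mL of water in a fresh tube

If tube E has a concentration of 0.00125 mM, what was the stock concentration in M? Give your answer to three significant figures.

0.100 M

Step 1: 4 mL + 60 mL = 64 mL total → factor 64/4 = 16
Step 2: 100 μL + 900 μL = 1000 μL total → factor 1000/100 = 10
Step 3: 4-fold → factor 4
Step 4: 25-fold → factor 25
Step 5: 1.5 mL + 6 mL = 7.5 mL total → factor 7.5/1.5 = 5
Overall dilution factor = 16 × 10 × 4 × 25 × 5 = 80000
Stock = 0.00125 mM × 80000 = 100.0 mM = 0.100 M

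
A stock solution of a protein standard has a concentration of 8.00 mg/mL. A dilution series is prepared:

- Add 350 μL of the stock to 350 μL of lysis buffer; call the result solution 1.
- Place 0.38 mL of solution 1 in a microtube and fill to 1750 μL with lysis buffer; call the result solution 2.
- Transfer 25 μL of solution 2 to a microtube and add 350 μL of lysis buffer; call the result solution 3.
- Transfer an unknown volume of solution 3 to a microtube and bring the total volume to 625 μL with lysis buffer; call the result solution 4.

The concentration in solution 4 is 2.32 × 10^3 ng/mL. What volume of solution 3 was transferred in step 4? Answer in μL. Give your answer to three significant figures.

25.0 μL

Step 1: 350 μL + 350 μL = 700 μL total → factor 700/350 = 2
Step 2: 0.38 mL brought to 1750 μL → factor 1.75/0.38 = 4.6053
Step 3: 25 μL + 350 μL = 375 μL total → factor 375/25 = 15
Step 4: v brought to 625 μL → factor = 625 μL/v
Product of known-step factors = 138.16
Overall factor = 8.00 mg/mL / (2.32 × 10^3 ng/mL) = 3448.3
Step-4 factor = 3448.3 / 138.16 = 24.959
v = 625 μL / 24.959 = 25.0 μL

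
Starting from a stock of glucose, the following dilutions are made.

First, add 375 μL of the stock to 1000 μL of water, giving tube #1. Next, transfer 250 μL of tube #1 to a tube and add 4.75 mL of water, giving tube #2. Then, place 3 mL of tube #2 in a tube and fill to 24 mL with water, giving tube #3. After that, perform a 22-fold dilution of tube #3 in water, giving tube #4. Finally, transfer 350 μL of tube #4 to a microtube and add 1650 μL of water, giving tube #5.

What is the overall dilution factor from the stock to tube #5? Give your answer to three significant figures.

Step 1: 375 μL + 1000 μL = 1375 μL total → factor 1375/375 = 3.6667
Step 2: 250 μL + 4.75 mL = 5000 μL total → factor 5000/250 = 20
Step 3: 3 mL brought to 24 mL → factor 24/3 = 8
Step 4: 22-fold → factor 22
Step 5: 350 μL + 1650 μL = 2000 μL total → factor 2000/350 = 5.7143
Overall dilution factor = 3.6667 × 20 × 8 × 22 × 5.7143 = 73752

7.38 × 10^4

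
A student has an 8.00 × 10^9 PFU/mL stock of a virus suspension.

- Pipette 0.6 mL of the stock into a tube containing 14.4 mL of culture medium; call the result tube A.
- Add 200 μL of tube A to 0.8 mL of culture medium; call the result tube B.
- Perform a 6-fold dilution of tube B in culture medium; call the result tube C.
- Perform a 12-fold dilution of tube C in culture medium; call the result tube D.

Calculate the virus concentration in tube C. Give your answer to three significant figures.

1.07 × 10^7 PFU/mL

Step 1: 0.6 mL + 14.4 mL = 15 mL total → factor 15/0.6 = 25
Step 2: 200 μL + 0.8 mL = 1000 μL total → factor 1000/200 = 5
Step 3: 6-fold → factor 6
Dilution factor through tube C = 25 × 5 × 6 = 750
[tube C] = 8.00 × 10^9 PFU/mL / 750 = 1.07 × 10^7 PFU/mL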